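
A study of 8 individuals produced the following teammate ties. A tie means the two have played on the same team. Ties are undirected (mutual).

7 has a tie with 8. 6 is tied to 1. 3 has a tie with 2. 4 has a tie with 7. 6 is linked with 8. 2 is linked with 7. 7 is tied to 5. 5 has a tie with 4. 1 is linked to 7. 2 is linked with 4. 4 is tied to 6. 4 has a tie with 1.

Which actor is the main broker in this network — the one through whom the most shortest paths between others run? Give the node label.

7

Unnormalized betweenness of each node: 1:1/3, 2:6, 3:0, 4:35/6, 5:0, 6:1, 7:13/2, 8:1/3.
7 has the largest value, 13/2, making it the main broker — the node through which the most shortest paths run.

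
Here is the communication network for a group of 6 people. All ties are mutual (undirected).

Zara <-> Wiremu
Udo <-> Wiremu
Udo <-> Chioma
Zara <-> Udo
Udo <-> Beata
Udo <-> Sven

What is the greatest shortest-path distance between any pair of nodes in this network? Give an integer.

2

Eccentricity of each node (its greatest distance to any other): Beata:2, Chioma:2, Sven:2, Udo:1, Wiremu:2, Zara:2.
The maximum eccentricity is 2, realized for instance by the pair Wiremu–Chioma via Wiremu – Udo – Chioma. So the diameter is 2.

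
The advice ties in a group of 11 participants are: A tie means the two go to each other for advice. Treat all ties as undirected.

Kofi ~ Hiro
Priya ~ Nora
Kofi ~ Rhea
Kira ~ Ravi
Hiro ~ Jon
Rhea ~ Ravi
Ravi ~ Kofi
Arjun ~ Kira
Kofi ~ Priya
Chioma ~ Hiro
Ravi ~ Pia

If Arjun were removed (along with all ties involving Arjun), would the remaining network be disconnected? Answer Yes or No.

Even without Arjun, every remaining node can still reach every other (the residual graph is connected), so Arjun is not a cut vertex.

No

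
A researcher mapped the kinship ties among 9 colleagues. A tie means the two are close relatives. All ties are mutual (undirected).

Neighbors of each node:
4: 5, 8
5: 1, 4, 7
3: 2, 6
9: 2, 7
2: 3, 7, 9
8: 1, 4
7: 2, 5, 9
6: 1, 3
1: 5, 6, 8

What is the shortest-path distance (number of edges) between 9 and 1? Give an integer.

3

One shortest route is 9 – 7 – 5 – 1, which uses 3 edges, and at distance 2 from 9 we only reach {3, 5}, which does not include 1. So d(9,1) = 3.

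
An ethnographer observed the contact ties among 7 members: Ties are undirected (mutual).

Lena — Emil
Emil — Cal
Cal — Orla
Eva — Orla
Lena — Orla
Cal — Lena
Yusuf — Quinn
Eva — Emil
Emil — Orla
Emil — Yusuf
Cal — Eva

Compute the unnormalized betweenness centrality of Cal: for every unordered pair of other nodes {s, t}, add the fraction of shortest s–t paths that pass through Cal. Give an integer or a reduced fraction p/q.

Pairs whose geodesics pass through Cal — Eva–Lena: 1/3.
All other pairs contribute 0.
Summing the contributions gives betweenness(Cal) = 1/3.

1/3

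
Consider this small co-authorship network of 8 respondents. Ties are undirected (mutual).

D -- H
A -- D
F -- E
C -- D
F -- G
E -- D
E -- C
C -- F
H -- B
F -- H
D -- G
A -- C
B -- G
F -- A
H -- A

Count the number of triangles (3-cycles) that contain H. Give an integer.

2

H's neighbors: A, B, D, and F.
Neighbor pairs that are themselves tied: H–A–D; H–A–F. Each forms one triangle with H, for 2 in total.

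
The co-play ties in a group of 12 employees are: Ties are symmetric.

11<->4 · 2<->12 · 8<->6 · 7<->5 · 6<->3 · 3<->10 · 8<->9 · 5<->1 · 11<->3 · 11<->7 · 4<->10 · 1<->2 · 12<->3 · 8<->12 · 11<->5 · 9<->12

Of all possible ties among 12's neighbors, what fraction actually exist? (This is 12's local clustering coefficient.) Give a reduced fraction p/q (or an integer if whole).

1/6

12's neighbors: 2, 3, 8, and 9 (k = 4).
Possible neighbor pairs: C(4,2) = 6. Edges among them: 8–9 → e = 1.
Clustering(12) = 1/6.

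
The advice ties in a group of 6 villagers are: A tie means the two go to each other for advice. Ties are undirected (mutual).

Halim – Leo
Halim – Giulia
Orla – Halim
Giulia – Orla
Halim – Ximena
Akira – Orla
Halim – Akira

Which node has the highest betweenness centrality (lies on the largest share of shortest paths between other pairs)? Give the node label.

Unnormalized betweenness of each node: Akira:0, Giulia:0, Halim:15/2, Leo:0, Orla:1/2, Ximena:0.
Halim has the largest value, 15/2, making it the main broker — the node through which the most shortest paths run.

Halim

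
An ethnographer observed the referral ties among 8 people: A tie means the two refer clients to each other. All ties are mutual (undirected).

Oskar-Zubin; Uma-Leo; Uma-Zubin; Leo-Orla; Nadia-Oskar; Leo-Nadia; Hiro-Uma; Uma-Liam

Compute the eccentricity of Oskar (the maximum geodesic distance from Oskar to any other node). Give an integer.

3

Distances from Oskar: Hiro:3, Leo:2, Liam:3, Nadia:1, Orla:3, Uma:2, Zubin:1.
The largest is 3 (to Orla, Hiro, and Liam), so the eccentricity of Oskar is 3.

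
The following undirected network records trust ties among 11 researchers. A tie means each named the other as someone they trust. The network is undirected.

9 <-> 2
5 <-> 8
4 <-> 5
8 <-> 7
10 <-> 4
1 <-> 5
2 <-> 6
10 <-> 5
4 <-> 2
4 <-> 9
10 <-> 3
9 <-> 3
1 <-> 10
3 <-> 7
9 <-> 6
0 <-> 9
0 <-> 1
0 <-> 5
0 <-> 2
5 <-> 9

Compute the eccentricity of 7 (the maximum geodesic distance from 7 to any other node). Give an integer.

3

Distances from 7: 0:3, 1:3, 2:3, 3:1, 4:3, 5:2, 6:3, 8:1, 9:2, 10:2.
The largest is 3 (to 1, 4, 6, 0, and 2), so the eccentricity of 7 is 3.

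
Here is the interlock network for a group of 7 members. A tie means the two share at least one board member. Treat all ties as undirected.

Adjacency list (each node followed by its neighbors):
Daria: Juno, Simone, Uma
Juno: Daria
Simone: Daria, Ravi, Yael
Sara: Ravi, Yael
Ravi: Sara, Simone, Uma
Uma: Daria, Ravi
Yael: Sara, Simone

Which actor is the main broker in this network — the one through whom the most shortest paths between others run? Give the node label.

Unnormalized betweenness of each node: Daria:35/6, Juno:0, Ravi:4, Sara:5/6, Simone:11/2, Uma:5/3, Yael:7/6.
Daria has the largest value, 35/6, making it the main broker — the node through which the most shortest paths run.

Daria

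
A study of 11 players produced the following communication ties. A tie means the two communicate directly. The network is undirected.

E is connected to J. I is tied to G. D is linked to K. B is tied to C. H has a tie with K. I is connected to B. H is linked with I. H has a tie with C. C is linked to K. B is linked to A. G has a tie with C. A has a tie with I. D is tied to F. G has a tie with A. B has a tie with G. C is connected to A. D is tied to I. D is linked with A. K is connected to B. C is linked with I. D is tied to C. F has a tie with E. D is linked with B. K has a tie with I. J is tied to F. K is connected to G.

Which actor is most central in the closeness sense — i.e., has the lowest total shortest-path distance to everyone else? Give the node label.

D

Farness (sum of distances to all others) for each node — A:17, B:16, C:15, D:14, E:27, F:19, G:20, H:22, I:15, J:27, K:16.
The smallest farness is 14, for D, so D has the highest closeness.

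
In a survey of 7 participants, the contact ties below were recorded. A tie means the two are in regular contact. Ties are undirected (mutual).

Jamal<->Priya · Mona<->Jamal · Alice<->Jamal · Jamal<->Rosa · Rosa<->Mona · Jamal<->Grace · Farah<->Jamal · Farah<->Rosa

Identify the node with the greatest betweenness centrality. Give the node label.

Jamal

Unnormalized betweenness of each node: Alice:0, Farah:0, Grace:0, Jamal:25/2, Mona:0, Priya:0, Rosa:1/2.
Jamal has the largest value, 25/2, making it the main broker — the node through which the most shortest paths run.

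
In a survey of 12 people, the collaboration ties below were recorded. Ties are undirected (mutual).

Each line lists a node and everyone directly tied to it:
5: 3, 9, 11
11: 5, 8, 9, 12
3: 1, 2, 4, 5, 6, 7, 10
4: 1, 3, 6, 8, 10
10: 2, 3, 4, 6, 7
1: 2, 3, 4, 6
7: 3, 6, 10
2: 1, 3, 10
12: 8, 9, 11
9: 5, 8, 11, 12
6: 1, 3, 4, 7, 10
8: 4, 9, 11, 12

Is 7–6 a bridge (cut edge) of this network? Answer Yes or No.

No

Even without that edge, 7 still reaches 6 via 7 – 10 – 6, so the network stays connected. Not a bridge.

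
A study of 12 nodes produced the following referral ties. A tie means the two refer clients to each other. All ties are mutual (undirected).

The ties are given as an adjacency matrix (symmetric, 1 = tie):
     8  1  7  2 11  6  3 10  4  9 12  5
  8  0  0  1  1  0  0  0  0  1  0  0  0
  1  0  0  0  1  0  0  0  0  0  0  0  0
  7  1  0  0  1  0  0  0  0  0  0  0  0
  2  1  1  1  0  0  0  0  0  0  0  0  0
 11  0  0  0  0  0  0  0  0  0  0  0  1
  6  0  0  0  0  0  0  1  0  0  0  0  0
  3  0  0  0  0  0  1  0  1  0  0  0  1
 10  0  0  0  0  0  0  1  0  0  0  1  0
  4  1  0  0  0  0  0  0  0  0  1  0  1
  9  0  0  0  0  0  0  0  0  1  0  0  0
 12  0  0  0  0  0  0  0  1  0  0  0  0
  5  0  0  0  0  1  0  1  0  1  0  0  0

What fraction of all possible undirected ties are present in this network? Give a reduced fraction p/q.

There are 12 edges and 12 nodes, so the maximum possible is C(12,2) = 66.
Density = 12/66 = 2/11.

2/11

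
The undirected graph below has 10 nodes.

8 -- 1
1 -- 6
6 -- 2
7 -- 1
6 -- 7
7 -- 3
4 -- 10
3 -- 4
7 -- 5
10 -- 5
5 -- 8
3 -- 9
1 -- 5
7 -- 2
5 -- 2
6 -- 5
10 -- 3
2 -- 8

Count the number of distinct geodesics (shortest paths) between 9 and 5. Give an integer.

2

The shortest distance is 3. The length-3 paths are: 9–3–10–5; 9–3–7–5.
That gives 2 distinct shortest paths.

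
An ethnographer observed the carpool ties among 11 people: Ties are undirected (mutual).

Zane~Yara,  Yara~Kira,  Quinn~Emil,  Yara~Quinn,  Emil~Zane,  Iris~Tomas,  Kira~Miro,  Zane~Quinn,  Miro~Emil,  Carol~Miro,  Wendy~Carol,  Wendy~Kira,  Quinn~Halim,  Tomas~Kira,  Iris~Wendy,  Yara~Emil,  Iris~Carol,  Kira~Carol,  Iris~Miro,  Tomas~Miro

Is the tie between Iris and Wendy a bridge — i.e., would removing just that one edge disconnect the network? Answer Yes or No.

Even without that edge, Iris still reaches Wendy via Iris – Carol – Wendy, so the network stays connected. Not a bridge.

No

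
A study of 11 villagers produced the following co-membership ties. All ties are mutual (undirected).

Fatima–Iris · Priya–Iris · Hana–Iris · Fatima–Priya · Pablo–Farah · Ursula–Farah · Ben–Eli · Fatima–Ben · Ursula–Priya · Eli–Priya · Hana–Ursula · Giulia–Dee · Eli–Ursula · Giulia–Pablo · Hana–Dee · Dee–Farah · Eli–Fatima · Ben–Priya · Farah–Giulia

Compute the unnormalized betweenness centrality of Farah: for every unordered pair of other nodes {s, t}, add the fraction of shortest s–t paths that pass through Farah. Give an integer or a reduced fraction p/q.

53/4

Pairs whose geodesics pass through Farah — Giulia–Fatima: 2/3; Giulia–Eli: 1; Giulia–Ben: 2/2; Giulia–Priya: 1; Giulia–Ursula: 1; Dee–Pablo: 1/2; Dee–Eli: 1/2; Dee–Ben: 2/6; Dee–Priya: 1/3; Dee–Ursula: 1/2; Pablo–Fatima: 2/2; Pablo–Eli: 1; Pablo–Iris: 3/4; Pablo–Hana: 2/3 … (+3 more pairs).
All other pairs contribute 0.
Summing the contributions gives betweenness(Farah) = 53/4.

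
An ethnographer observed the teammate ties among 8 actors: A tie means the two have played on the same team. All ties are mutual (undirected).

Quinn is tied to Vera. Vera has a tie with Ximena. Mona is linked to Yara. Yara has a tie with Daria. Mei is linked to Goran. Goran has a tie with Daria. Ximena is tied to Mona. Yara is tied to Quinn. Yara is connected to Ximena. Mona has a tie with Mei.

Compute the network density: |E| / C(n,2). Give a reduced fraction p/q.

There are 10 edges and 8 nodes, so the maximum possible is C(8,2) = 28.
Density = 10/28 = 5/14.

5/14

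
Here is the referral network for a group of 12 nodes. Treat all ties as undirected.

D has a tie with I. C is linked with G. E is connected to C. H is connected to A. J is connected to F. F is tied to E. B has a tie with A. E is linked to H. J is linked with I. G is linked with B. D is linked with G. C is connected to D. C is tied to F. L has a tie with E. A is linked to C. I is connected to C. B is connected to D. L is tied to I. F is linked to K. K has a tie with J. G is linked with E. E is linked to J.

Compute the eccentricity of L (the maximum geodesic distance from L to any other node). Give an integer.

Distances from L: A:3, B:3, C:2, D:2, E:1, F:2, G:2, H:2, I:1, J:2, K:3.
The largest is 3 (to B, A, and K), so the eccentricity of L is 3.

3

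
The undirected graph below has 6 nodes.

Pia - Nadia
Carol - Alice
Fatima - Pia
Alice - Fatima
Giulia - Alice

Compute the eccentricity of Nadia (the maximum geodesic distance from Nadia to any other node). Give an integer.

Distances from Nadia: Alice:3, Carol:4, Fatima:2, Giulia:4, Pia:1.
The largest is 4 (to Carol and Giulia), so the eccentricity of Nadia is 4.

4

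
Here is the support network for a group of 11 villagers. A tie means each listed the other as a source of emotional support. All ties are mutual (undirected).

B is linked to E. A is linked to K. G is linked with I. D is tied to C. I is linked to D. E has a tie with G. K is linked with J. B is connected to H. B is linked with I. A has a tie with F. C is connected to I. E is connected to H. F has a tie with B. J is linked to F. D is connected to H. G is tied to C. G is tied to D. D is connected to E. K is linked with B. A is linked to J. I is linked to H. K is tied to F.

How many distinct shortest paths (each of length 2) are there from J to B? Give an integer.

The shortest distance is 2. The length-2 paths are: J–F–B; J–K–B.
That gives 2 distinct shortest paths.

2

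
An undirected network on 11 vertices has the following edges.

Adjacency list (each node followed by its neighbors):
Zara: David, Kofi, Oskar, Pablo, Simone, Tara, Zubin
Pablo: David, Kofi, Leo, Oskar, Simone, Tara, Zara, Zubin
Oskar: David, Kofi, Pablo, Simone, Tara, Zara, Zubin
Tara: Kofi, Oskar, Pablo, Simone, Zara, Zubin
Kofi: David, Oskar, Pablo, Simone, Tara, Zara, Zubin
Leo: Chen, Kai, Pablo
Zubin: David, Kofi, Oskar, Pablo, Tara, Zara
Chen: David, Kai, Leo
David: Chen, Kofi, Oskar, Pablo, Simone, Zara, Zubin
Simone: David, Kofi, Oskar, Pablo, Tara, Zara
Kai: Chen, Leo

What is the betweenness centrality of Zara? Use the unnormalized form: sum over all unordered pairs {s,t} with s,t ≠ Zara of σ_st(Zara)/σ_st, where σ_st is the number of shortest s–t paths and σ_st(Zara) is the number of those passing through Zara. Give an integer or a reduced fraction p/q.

10/21

Pairs whose geodesics pass through Zara — Zubin–Simone: 1/6; David–Tara: 1/6; Tara–Chen: 1/7.
All other pairs contribute 0.
Summing the contributions gives betweenness(Zara) = 10/21.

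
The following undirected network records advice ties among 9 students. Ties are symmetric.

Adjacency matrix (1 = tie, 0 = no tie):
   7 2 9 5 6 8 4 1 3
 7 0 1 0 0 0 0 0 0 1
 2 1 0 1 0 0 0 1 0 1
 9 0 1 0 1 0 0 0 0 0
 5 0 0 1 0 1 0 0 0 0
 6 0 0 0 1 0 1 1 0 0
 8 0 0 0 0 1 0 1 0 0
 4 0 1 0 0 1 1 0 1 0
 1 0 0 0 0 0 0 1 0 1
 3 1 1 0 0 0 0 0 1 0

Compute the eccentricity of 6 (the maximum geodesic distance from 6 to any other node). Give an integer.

Distances from 6: 1:2, 2:2, 3:3, 4:1, 5:1, 7:3, 8:1, 9:2.
The largest is 3 (to 7 and 3), so the eccentricity of 6 is 3.

3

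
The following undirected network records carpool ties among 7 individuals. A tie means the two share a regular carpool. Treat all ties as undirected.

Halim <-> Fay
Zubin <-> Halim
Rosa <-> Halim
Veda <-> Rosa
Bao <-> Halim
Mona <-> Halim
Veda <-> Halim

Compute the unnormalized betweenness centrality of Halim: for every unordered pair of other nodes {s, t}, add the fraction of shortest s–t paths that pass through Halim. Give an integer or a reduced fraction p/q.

Pairs whose geodesics pass through Halim — Mona–Zubin: 1; Mona–Bao: 1; Mona–Veda: 1; Mona–Rosa: 1; Mona–Fay: 1; Zubin–Bao: 1; Zubin–Veda: 1; Zubin–Rosa: 1; Zubin–Fay: 1; Bao–Veda: 1; Bao–Rosa: 1; Bao–Fay: 1; Veda–Fay: 1; Rosa–Fay: 1.
All other pairs contribute 0.
Summing the contributions gives betweenness(Halim) = 14.

14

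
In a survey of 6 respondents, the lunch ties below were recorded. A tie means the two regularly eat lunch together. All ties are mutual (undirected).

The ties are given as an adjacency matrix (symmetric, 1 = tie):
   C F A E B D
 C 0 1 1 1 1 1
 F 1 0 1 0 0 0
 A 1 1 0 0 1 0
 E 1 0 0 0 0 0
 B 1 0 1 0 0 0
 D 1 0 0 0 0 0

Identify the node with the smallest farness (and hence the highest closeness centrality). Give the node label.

C

Farness (sum of distances to all others) for each node — A:7, B:8, C:5, D:9, E:9, F:8.
The smallest farness is 5, for C, so C has the highest closeness.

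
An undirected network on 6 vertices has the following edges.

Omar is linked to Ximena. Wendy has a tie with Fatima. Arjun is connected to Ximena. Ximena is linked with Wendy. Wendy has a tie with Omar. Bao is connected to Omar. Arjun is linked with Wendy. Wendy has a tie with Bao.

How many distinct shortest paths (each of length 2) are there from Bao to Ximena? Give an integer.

2

The shortest distance is 2. The length-2 paths are: Bao–Wendy–Ximena; Bao–Omar–Ximena.
That gives 2 distinct shortest paths.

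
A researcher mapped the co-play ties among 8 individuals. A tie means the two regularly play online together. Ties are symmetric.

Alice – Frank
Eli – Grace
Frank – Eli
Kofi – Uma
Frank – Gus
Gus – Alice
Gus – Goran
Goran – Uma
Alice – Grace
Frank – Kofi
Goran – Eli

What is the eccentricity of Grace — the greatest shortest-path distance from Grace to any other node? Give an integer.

3

Distances from Grace: Alice:1, Eli:1, Frank:2, Goran:2, Gus:2, Kofi:3, Uma:3.
The largest is 3 (to Kofi and Uma), so the eccentricity of Grace is 3.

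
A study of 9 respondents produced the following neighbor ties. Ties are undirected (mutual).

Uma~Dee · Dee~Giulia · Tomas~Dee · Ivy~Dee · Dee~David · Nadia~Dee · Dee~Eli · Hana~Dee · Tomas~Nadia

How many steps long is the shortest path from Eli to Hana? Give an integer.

2

One shortest route is Eli – Dee – Hana, which uses 2 edges, and Eli and Hana are not directly tied, so nothing shorter exists. So d(Eli,Hana) = 2.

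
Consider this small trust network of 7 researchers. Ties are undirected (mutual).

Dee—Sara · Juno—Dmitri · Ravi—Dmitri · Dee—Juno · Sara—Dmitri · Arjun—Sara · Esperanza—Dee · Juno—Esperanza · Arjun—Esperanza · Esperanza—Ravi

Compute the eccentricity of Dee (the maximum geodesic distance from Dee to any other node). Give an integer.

Distances from Dee: Arjun:2, Dmitri:2, Esperanza:1, Juno:1, Ravi:2, Sara:1.
The largest is 2 (to Arjun, Ravi, and Dmitri), so the eccentricity of Dee is 2.

2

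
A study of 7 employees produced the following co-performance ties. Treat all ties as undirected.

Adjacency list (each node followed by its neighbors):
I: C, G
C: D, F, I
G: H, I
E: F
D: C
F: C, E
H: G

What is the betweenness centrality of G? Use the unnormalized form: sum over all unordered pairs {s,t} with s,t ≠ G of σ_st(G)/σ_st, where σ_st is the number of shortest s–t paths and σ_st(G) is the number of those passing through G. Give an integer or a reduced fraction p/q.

5

Pairs whose geodesics pass through G — C–H: 1; E–H: 1; F–H: 1; H–D: 1; H–I: 1.
All other pairs contribute 0.
Summing the contributions gives betweenness(G) = 5.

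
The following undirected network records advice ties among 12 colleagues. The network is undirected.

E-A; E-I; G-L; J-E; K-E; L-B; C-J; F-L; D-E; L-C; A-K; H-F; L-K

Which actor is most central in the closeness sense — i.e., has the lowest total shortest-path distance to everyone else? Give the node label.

L

Farness (sum of distances to all others) for each node — A:26, B:29, C:24, D:32, E:22, F:27, G:29, H:37, I:32, J:25, K:20, L:19.
The smallest farness is 19, for L, so L has the highest closeness.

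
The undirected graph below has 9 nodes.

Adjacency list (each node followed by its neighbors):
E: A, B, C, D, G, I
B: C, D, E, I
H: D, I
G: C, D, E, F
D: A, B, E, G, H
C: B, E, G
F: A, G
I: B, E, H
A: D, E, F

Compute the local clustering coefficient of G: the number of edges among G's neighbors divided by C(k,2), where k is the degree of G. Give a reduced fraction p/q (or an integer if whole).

G's neighbors: C, D, E, and F (k = 4).
Possible neighbor pairs: C(4,2) = 6. Edges among them: C–E, D–E → e = 2.
Clustering(G) = 2/6 = 1/3.

1/3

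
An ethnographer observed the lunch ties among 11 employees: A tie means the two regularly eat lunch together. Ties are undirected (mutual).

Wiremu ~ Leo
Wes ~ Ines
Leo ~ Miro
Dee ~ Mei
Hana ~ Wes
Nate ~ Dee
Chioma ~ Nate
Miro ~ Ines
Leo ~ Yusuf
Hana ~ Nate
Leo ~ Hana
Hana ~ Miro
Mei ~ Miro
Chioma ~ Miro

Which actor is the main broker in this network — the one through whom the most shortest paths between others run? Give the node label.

Miro

Unnormalized betweenness of each node: Chioma:5/6, Dee:1, Hana:37/3, Ines:4/3, Leo:17, Mei:7/2, Miro:113/6, Nate:16/3, Wes:5/6, Wiremu:0, Yusuf:0.
Miro has the largest value, 113/6, making it the main broker — the node through which the most shortest paths run.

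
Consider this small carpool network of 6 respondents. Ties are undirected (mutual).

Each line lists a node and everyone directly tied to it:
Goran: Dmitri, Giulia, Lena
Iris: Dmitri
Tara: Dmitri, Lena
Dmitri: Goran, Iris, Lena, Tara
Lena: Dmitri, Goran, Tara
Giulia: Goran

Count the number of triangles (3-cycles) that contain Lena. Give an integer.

Lena's neighbors: Dmitri, Goran, and Tara.
Neighbor pairs that are themselves tied: Lena–Dmitri–Goran; Lena–Dmitri–Tara. Each forms one triangle with Lena, for 2 in total.

2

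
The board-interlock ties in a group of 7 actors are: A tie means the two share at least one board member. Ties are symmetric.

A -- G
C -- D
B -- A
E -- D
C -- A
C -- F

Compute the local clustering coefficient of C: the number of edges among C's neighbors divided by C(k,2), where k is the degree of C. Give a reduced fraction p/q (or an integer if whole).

0

C's neighbors: A, D, and F (k = 3).
Possible neighbor pairs: C(3,2) = 3. Edges among them: none → e = 0.
Clustering(C) = 0/3 = 0.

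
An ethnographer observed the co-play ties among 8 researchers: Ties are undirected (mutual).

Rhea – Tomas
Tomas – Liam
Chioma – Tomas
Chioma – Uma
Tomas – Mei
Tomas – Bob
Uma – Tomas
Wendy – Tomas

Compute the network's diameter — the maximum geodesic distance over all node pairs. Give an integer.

Eccentricity of each node (its greatest distance to any other): Bob:2, Chioma:2, Liam:2, Mei:2, Rhea:2, Tomas:1, Uma:2, Wendy:2.
The maximum eccentricity is 2, realized for instance by the pair Bob–Chioma via Bob – Tomas – Chioma. So the diameter is 2.

2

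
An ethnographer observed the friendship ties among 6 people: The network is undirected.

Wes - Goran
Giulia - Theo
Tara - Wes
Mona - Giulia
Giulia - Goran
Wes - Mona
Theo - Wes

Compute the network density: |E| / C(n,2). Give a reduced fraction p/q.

There are 7 edges and 6 nodes, so the maximum possible is C(6,2) = 15.
Density = 7/15.

7/15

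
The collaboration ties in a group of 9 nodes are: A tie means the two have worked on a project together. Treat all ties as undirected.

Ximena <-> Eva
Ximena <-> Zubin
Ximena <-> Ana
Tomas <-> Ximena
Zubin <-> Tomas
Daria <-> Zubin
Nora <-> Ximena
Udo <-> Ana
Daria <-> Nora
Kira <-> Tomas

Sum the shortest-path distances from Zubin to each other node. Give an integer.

Distances from Zubin: Ana:2, Daria:1, Eva:2, Kira:2, Nora:2, Tomas:1, Udo:3, Ximena:1.
Sum = 2 + 1 + 2 + 2 + 2 + 1 + 3 + 1 = 14.

14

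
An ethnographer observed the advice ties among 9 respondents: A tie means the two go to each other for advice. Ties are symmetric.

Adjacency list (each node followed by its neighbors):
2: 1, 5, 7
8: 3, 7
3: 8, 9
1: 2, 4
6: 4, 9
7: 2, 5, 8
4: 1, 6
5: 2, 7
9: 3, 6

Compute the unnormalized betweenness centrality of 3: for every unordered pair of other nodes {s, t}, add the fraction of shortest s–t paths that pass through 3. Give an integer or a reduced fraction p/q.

Pairs whose geodesics pass through 3 — 4–8: 1/2; 6–8: 1; 6–7: 1/2; 9–8: 1; 9–7: 1; 9–5: 1; 9–2: 1/2.
All other pairs contribute 0.
Summing the contributions gives betweenness(3) = 11/2.

11/2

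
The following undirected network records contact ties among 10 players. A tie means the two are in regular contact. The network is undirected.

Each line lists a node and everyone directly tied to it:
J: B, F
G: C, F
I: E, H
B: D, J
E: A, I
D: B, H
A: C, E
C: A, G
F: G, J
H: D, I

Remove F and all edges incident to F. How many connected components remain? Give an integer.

F's neighbors (G and J) remain reachable from one another through other ties, so the rest of the network stays in one piece.

1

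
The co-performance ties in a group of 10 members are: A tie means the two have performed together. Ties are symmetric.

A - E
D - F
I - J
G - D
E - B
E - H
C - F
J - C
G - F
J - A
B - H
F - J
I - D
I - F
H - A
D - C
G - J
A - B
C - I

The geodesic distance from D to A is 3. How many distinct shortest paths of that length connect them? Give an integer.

The shortest distance is 3. The length-3 paths are: D–C–J–A; D–G–J–A; D–F–J–A; D–I–J–A.
That gives 4 distinct shortest paths.

4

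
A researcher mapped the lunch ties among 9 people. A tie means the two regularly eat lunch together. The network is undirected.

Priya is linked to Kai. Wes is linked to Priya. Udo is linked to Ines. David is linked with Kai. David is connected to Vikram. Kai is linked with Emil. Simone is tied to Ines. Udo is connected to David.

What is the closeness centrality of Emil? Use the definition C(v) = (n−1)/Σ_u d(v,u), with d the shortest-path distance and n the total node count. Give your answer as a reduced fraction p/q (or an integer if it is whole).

8/23

Distances from Emil: David:2, Ines:4, Kai:1, Priya:2, Simone:5, Udo:3, Vikram:3, Wes:3. Sum = 23.
n = 9, so closeness = 8/23.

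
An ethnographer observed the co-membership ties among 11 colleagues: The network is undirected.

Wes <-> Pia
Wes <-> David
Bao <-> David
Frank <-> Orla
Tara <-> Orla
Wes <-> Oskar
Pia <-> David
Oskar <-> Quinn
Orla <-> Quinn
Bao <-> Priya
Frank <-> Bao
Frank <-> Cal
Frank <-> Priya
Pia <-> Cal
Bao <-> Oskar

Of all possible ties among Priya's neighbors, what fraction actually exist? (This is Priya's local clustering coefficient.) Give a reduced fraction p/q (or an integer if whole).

Priya's neighbors: Bao and Frank (k = 2).
Possible neighbor pairs: C(2,2) = 1. Edges among them: Bao–Frank → e = 1.
Clustering(Priya) = 1/1.

1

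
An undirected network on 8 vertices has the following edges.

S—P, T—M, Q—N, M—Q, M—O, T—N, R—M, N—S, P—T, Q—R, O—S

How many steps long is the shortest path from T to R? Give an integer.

One shortest route is T – M – R, which uses 2 edges, and T and R are not directly tied, so nothing shorter exists. So d(T,R) = 2.

2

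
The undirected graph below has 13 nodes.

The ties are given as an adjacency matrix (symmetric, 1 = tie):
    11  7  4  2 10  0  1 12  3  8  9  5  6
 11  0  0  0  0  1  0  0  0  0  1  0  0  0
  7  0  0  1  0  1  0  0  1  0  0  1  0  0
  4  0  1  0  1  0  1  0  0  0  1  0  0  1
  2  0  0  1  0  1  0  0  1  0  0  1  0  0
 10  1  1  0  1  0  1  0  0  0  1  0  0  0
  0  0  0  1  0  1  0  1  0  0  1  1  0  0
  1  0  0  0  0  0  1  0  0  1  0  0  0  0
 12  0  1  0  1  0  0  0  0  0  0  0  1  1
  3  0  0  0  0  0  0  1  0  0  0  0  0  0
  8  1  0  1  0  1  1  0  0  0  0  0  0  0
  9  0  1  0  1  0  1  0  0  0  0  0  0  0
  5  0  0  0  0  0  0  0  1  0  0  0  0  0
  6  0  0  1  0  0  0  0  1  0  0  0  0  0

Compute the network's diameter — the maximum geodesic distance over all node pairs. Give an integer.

6

Eccentricity of each node (its greatest distance to any other): 0:4, 1:5, 2:4, 3:6, 4:3, 5:6, 6:4, 7:4, 8:4, 9:3, 10:3, 11:4, 12:5.
The maximum eccentricity is 6, realized for instance by the pair 3–5 via 3 – 1 – 0 – 4 – 7 – 12 – 5. So the diameter is 6.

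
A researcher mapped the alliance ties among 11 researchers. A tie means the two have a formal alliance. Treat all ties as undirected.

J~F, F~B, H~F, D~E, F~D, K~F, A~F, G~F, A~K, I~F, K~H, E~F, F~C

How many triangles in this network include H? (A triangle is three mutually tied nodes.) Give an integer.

H's neighbors: F and K.
Neighbor pairs that are themselves tied: H–F–K. Each forms one triangle with H, for 1 in total.

1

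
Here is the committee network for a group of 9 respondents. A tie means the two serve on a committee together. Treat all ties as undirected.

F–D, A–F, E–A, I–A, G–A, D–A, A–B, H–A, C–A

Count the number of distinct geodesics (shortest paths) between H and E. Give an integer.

The shortest distance is 2, and the only length-2 path is H–A–E. So there is exactly 1 shortest path.

1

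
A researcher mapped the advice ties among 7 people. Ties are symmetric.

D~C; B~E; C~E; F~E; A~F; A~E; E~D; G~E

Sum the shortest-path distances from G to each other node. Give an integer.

Distances from G: A:2, B:2, C:2, D:2, E:1, F:2.
Sum = 2 + 2 + 2 + 2 + 1 + 2 = 11.

11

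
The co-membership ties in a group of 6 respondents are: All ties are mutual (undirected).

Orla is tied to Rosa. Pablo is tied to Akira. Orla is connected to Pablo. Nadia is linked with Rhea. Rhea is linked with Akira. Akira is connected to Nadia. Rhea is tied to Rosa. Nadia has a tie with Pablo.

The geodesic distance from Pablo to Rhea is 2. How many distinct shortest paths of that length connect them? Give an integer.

2

The shortest distance is 2. The length-2 paths are: Pablo–Akira–Rhea; Pablo–Nadia–Rhea.
That gives 2 distinct shortest paths.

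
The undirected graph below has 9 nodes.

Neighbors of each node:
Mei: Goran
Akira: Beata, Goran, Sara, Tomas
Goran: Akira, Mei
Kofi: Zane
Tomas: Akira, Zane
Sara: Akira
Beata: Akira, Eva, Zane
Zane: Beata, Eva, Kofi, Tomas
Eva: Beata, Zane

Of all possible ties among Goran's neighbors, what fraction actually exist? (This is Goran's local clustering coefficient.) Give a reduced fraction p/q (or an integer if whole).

0

Goran's neighbors: Akira and Mei (k = 2).
Possible neighbor pairs: C(2,2) = 1. Edges among them: none → e = 0.
Clustering(Goran) = 0/1.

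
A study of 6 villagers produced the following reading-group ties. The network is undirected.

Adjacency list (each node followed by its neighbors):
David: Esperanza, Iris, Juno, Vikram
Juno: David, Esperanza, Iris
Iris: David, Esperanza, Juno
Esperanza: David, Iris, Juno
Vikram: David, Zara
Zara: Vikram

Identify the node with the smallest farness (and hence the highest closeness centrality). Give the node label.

David

Farness (sum of distances to all others) for each node — David:6, Esperanza:8, Iris:8, Juno:8, Vikram:8, Zara:12.
The smallest farness is 6, for David, so David has the highest closeness.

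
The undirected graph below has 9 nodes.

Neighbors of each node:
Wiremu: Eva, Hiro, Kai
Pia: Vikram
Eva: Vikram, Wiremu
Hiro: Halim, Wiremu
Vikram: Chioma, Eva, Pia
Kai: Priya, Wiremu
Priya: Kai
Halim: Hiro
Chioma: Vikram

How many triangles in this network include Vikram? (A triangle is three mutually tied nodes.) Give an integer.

Vikram's neighbors are Chioma, Eva, and Pia, but none of them are tied to each other, so no triangle contains Vikram.

0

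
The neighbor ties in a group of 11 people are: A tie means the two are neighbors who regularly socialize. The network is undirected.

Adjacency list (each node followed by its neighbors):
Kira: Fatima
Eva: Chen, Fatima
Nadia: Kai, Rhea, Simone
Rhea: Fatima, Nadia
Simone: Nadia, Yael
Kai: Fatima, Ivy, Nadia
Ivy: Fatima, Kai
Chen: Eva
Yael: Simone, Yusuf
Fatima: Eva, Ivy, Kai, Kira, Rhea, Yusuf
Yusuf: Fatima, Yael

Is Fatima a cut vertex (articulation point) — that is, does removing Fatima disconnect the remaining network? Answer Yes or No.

Removing Fatima leaves {Ivy, Kai, Nadia, Rhea, Simone, Yael, and Yusuf} with no path to {Chen and Eva}, so the network splits into 3 components. Fatima is a cut vertex.

Yes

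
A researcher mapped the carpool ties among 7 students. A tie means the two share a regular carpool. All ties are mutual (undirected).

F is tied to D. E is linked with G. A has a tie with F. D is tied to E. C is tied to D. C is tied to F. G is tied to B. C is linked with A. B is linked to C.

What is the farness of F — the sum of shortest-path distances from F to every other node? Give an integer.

Distances from F: A:1, B:2, C:1, D:1, E:2, G:3.
Sum = 1 + 2 + 1 + 1 + 2 + 3 = 10.

10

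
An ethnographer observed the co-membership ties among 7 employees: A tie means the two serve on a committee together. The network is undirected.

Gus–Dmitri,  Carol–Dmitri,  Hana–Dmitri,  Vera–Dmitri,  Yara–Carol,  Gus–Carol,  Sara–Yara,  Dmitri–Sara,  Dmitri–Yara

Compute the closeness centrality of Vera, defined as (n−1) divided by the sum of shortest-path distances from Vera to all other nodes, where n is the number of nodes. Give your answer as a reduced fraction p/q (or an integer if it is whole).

Distances from Vera: Carol:2, Dmitri:1, Gus:2, Hana:2, Sara:2, Yara:2. Sum = 11.
n = 7, so closeness = 6/11.

6/11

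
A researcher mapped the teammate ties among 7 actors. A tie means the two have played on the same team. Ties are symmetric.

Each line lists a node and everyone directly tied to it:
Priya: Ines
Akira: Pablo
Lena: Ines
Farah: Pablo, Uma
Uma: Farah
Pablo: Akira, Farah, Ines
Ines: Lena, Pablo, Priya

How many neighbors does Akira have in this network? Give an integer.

Akira is directly tied to Pablo. That is 1 neighbor, so the degree of Akira is 1.

1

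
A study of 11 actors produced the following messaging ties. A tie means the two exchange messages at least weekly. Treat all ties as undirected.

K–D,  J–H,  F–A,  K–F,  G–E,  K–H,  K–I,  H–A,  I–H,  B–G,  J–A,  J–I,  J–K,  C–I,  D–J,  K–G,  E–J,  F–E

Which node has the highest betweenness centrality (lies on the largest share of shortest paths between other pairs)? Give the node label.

K

Unnormalized betweenness of each node: A:5/6, B:0, C:0, D:0, E:47/15, F:59/30, G:28/3, H:26/15, I:9, J:142/15, K:248/15.
K has the largest value, 248/15, making it the main broker — the node through which the most shortest paths run.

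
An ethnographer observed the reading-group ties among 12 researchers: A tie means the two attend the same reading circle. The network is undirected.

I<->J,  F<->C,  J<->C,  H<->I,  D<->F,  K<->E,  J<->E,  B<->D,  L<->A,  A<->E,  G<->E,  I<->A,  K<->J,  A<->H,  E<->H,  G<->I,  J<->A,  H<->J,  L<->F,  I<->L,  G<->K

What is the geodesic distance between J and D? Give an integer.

3

One shortest route is J – C – F – D, which uses 3 edges, and at distance 2 from J we only reach {F, G, L}, which does not include D. So d(J,D) = 3.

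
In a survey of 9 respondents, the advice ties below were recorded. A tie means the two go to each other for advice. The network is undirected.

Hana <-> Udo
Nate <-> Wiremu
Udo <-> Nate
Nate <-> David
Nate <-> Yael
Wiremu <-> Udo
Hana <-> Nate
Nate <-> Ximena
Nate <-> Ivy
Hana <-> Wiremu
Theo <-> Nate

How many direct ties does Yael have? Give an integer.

1

Yael is directly tied to Nate. That is 1 neighbor, so the degree of Yael is 1.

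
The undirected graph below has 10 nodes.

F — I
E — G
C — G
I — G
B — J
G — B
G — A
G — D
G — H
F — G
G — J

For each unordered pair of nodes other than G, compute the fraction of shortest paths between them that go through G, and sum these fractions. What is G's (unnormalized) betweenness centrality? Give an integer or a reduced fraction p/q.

34

Pairs whose geodesics pass through G — C–F: 1; C–B: 1; C–D: 1; C–J: 1; C–E: 1; C–A: 1; C–I: 1; C–H: 1; F–B: 1; F–D: 1; F–J: 1; F–E: 1; F–A: 1; F–H: 1 … (+20 more pairs).
All other pairs contribute 0.
Summing the contributions gives betweenness(G) = 34.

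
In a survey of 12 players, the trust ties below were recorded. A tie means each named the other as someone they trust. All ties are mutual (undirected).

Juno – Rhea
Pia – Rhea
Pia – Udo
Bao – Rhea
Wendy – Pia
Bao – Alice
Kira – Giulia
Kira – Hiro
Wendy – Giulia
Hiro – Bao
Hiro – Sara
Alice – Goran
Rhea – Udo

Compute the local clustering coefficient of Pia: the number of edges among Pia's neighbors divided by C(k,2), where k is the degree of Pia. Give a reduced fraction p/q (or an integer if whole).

Pia's neighbors: Rhea, Udo, and Wendy (k = 3).
Possible neighbor pairs: C(3,2) = 3. Edges among them: Rhea–Udo → e = 1.
Clustering(Pia) = 1/3.

1/3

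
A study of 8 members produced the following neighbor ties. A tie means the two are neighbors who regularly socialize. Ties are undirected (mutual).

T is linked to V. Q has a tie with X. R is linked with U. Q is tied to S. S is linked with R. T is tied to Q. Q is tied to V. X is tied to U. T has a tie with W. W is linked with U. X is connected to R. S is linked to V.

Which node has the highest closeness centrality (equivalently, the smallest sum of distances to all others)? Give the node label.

Farness (sum of distances to all others) for each node — Q:10, R:12, S:12, T:12, U:12, V:12, W:13, X:11.
The smallest farness is 10, for Q, so Q has the highest closeness.

Q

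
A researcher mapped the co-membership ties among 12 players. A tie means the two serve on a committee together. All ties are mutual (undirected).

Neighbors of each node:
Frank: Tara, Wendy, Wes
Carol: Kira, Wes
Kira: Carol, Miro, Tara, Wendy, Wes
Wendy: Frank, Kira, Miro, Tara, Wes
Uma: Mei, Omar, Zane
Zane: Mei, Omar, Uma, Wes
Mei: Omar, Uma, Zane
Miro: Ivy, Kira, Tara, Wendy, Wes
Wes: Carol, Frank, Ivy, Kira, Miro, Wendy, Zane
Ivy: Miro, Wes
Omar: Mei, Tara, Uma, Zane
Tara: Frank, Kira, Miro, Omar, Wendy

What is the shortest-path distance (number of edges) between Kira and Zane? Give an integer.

One shortest route is Kira – Wes – Zane, which uses 2 edges, and Kira and Zane are not directly tied, so nothing shorter exists. So d(Kira,Zane) = 2.

2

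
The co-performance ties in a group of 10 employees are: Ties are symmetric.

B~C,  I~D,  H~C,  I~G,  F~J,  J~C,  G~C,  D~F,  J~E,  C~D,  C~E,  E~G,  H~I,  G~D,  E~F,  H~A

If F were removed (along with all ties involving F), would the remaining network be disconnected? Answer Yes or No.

No

Even without F, every remaining node can still reach every other (the residual graph is connected), so F is not a cut vertex.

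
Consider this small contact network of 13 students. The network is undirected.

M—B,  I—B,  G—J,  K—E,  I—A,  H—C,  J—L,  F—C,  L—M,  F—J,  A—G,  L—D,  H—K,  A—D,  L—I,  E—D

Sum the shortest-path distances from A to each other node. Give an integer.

28

Distances from A: B:2, C:4, D:1, E:2, F:3, G:1, H:4, I:1, J:2, K:3, L:2, M:3.
Sum = 2 + 4 + 1 + 2 + 3 + 1 + 4 + 1 + 2 + 3 + 2 + 3 = 28.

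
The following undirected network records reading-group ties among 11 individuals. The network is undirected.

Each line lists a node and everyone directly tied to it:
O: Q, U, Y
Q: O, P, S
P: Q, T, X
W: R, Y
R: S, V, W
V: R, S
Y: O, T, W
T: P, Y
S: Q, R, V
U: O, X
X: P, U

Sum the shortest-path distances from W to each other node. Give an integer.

Distances from W: O:2, P:3, Q:3, R:1, S:2, T:2, U:3, V:2, X:4, Y:1.
Sum = 2 + 3 + 3 + 1 + 2 + 2 + 3 + 2 + 4 + 1 = 23.

23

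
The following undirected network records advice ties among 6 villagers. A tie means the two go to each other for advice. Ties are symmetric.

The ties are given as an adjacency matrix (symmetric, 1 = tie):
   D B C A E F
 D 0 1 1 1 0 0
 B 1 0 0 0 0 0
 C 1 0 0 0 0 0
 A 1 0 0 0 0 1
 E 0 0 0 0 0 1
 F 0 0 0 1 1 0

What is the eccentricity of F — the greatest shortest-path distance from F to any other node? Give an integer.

Distances from F: A:1, B:3, C:3, D:2, E:1.
The largest is 3 (to B and C), so the eccentricity of F is 3.

3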